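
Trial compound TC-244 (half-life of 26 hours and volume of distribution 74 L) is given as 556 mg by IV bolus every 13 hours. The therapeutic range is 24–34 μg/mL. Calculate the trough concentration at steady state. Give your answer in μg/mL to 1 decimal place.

18.1 μg/mL

k = ln2/t½ = ln2/26 ≈ 0.026660 h⁻¹; fraction remaining f = e^(−kτ) = e^(−0.026660×13) ≈ 0.7071.
Accumulation ratio R = 1/(1 − f) ≈ 1/0.2929 ≈ 3.4141.
Each bolus raises the concentration by D/Vd = 556/74 ≈ 7.514 μg/mL.
Steady-state peak Cmax,ss = C₀·R ≈ 7.514 × 3.4141 ≈ 25.654 μg/mL.
Steady-state trough Cmin,ss = Cmax,ss·f ≈ 25.654 × 0.7071 ≈ 18.140 μg/mL.
Trough 18.1 μg/mL vs MEC 24 μg/mL: subtherapeutic.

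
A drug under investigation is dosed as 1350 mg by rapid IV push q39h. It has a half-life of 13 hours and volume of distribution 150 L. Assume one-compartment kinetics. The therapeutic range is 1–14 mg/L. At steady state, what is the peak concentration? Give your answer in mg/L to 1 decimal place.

10.3 mg/L

τ = 39 h = 3 half-lives, so f = (1/2)^3 = 0.125.
Accumulation ratio R = 1/(1 − f) = 1/0.875 = 8/7.
Single-dose peak C₀ = D/Vd = 1350/150 = 9 mg/L.
Steady-state peak Cmax,ss = C₀·R = 9 × 8/7 ≈ 10.286 mg/L.
Peak 10.3 mg/L vs MTC 14 mg/L: below toxic threshold.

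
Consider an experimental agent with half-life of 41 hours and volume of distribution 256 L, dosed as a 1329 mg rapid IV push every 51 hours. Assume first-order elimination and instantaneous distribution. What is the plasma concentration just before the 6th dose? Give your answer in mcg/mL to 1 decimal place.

f = (1/2)^(τ/t½) = (1/2)^(51/41) ≈ 0.4222.
C₀ = D/Vd = 1329/256 ≈ 5.191 mcg/mL.
Before the 6th dose, 5 doses have been given. Superposition: Cmin = C₀·(f + f² + … + f^5).
≈ 5.191 × (0.4222 + 0.1783 + 0.0753 + 0.0318 + 0.0134) ≈ 5.191 × 0.7210 ≈ 3.743 mcg/mL.

3.7 mcg/mL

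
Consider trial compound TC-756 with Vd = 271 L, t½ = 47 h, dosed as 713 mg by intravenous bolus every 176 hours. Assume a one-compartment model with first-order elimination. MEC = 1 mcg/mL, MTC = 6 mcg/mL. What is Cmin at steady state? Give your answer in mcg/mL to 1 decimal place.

0.2 mcg/mL

k = ln2/t½ = ln2/47 ≈ 0.014748 h⁻¹; fraction remaining f = e^(−kτ) = e^(−0.014748×176) ≈ 0.0746.
Each bolus raises the concentration by D/Vd = 713/271 ≈ 2.631 mcg/mL.
Steady-state trough Cmin,ss = C₀·f/(1−f) ≈ 2.631 × 0.0746/0.9254 ≈ 0.212 mcg/mL.
Trough 0.2 mcg/mL vs MEC 1 mcg/mL: subtherapeutic.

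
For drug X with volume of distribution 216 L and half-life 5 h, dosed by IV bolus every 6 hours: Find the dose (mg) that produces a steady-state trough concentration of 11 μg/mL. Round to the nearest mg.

τ/t½ = 6/5 ≈ 1.2, so f = (1/2)^(6/5) ≈ 0.435275.
Cmin,ss = (D/Vd)·f/(1−f), so D = Cmin,ss·Vd·(1−f)/f.
D = 11 × 216 × (1−f)/f ≈ 11 × 216 × 1.29740 ≈ 3082.62 mg.

3083 mg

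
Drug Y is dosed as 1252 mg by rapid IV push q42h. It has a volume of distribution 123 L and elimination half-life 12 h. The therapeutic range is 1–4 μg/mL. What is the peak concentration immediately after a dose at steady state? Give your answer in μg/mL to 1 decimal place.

k = ln2/t½ = ln2/12 ≈ 0.057762 h⁻¹; fraction remaining f = e^(−kτ) = e^(−0.057762×42) ≈ 0.0884.
Accumulation ratio R = 1/(1 − f) ≈ 1/0.9116 ≈ 1.0970.
Each bolus raises the concentration by D/Vd = 1252/123 ≈ 10.179 μg/mL.
Steady-state peak Cmax,ss = C₀·R ≈ 10.179 × 1.0970 ≈ 11.166 μg/mL.
Peak 11.2 μg/mL vs MTC 4 μg/mL: exceeds toxic threshold.

11.2 μg/mL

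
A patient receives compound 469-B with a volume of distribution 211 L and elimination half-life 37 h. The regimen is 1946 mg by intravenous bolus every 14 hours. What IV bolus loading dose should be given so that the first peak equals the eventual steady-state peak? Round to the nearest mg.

f = (1/2)^(14/37) ≈ 0.769302; accumulation ratio R = 1/(1−f) ≈ 4.33467.
Loading dose to hit Cmax,ss on first dose: D_load = D_maint·R ≈ 1946 × 4.33467 ≈ 8435.27 mg.

8435 mg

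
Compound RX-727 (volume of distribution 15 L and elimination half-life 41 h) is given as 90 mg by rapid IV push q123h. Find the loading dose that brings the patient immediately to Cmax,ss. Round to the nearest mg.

103 mg

f = (1/2)^(123/41) ≈ 0.125000; accumulation ratio R = 1/(1−f) ≈ 1.14286.
Loading dose to hit Cmax,ss on first dose: D_load = D_maint·R ≈ 90 × 1.14286 ≈ 102.86 mg.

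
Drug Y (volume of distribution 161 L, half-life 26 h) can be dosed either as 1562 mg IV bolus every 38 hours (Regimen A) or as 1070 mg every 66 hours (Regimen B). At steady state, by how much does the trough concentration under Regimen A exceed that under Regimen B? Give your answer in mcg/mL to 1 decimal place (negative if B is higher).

Regimen A: f = (1/2)^(38/26) ≈ 0.3631; Cmin,ss = (1562/161)·f/(1−f) ≈ 5.531 mcg/mL.
Regimen B: f = (1/2)^(66/26) ≈ 0.1721; Cmin,ss = (1070/161)·f/(1−f) ≈ 1.382 mcg/mL.
Difference ≈ 5.531 − 1.382 ≈ 4.149 mcg/mL.

4.1 mcg/mL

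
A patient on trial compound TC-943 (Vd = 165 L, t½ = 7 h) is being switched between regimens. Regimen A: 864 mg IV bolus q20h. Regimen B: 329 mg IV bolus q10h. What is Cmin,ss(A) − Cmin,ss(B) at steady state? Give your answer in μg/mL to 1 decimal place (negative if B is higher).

Regimen A: f = (1/2)^(20/7) ≈ 0.1380; Cmin,ss = (864/165)·f/(1−f) ≈ 0.838 μg/mL.
Regimen B: f = (1/2)^(10/7) ≈ 0.3715; Cmin,ss = (329/165)·f/(1−f) ≈ 1.179 μg/mL.
Difference ≈ 0.838 − 1.179 ≈ -0.341 μg/mL.

-0.3 μg/mL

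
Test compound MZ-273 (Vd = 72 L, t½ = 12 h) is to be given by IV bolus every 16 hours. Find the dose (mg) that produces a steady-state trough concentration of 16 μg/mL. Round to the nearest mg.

1751 mg

τ/t½ = 16/12 ≈ 1.3333, so f = (1/2)^(16/12) ≈ 0.396850.
Cmin,ss = (D/Vd)·f/(1−f), so D = Cmin,ss·Vd·(1−f)/f.
D = 16 × 72 × (1−f)/f ≈ 16 × 72 × 1.51984 ≈ 1750.86 mg.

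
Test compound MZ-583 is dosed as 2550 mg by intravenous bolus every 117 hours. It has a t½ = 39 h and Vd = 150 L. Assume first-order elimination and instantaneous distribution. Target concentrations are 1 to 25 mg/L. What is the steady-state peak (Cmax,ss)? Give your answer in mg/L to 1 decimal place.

τ = 117 h = 3 half-lives, so f = (1/2)^3 = 0.125.
Accumulation ratio R = 1/(1 − f) = 1/0.875 = 8/7.
Single-dose peak C₀ = D/Vd = 2550/150 = 17 mg/L.
Steady-state peak Cmax,ss = C₀·R = 17 × 8/7 ≈ 19.429 mg/L.
Peak 19.4 mg/L vs MTC 25 mg/L: below toxic threshold.

19.4 mg/L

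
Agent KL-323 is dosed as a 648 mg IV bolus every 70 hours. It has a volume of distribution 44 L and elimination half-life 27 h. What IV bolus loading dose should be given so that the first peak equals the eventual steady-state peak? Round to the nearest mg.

777 mg

f = (1/2)^(70/27) ≈ 0.165788; accumulation ratio R = 1/(1−f) ≈ 1.19874.
Loading dose to hit Cmax,ss on first dose: D_load = D_maint·R ≈ 648 × 1.19874 ≈ 776.78 mg.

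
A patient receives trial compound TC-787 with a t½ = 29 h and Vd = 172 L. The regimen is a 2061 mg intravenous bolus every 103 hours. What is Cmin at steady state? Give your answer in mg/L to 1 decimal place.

1.1 mg/L

Over one 103-h interval, 103/29 ≈ 3.5517 half-lives elapse, leaving f ≈ 0.0853 of each dose.
Each bolus raises the concentration by D/Vd = 2061/172 ≈ 11.983 mg/L.
Steady-state trough Cmin,ss = C₀·f/(1−f) ≈ 11.983 × 0.0853/0.9147 ≈ 1.117 mg/L.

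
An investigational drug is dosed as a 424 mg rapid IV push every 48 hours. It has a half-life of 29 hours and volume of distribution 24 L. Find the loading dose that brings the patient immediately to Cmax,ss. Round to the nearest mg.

621 mg

f = (1/2)^(48/29) ≈ 0.317500; accumulation ratio R = 1/(1−f) ≈ 1.46520.
Loading dose to hit Cmax,ss on first dose: D_load = D_maint·R ≈ 424 × 1.46520 ≈ 621.24 mg.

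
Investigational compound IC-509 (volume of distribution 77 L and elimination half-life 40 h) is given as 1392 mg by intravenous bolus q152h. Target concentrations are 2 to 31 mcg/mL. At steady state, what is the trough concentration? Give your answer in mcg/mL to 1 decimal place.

τ/t½ = 152/40 ≈ 3.8, so fraction remaining f = (1/2)^(152/40) ≈ 0.0718.
At steady state, accumulation factor R = 1/(1 − e^(−kτ)) ≈ 1.0774.
Single-dose peak C₀ = D/Vd = 1392/77 ≈ 18.078 mcg/mL.
Steady-state peak Cmax,ss = C₀·R ≈ 18.078 × 1.0774 ≈ 19.477 mcg/mL.
One interval later, Cmin,ss = Cmax,ss·e^(−kτ) ≈ 19.477 × 0.0718 ≈ 1.398 mcg/mL.
Trough 1.4 mcg/mL vs MEC 2 mcg/mL: subtherapeutic.

1.4 mcg/mL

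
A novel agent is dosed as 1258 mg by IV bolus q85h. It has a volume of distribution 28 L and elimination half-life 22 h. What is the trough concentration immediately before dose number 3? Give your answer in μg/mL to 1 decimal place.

f = (1/2)^(τ/t½) = (1/2)^(85/22) ≈ 0.0687.
C₀ = D/Vd = 1258/28 ≈ 44.929 μg/mL.
Before the 3rd dose, 2 doses have been given. Superposition: Cmin = C₀·(f + f²).
≈ 44.929 × (0.0687 + 0.0047) ≈ 44.929 × 0.0734 ≈ 3.298 μg/mL.

3.3 μg/mL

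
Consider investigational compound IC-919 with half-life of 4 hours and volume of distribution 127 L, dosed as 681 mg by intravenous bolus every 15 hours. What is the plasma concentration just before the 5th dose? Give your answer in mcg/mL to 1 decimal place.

0.4 mcg/mL

f = (1/2)^(τ/t½) = (1/2)^(15/4) ≈ 0.0743.
C₀ = D/Vd = 681/127 ≈ 5.362 mcg/mL.
Before the 5th dose, 4 doses have been given. Superposition: Cmin = C₀·(f + f² + … + f^4).
≈ 5.362 × (0.0743 + 0.0055 + 0.0004 + 0.0000) ≈ 5.362 × 0.0802 ≈ 0.430 mcg/mL.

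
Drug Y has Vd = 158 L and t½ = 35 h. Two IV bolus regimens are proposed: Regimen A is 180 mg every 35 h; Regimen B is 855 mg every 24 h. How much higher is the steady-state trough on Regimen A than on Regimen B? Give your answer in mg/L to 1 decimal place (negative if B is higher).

-7.8 mg/L

Regimen A: f = (1/2)^(35/35) ≈ 0.5000; Cmin,ss = (180/158)·f/(1−f) ≈ 1.139 mg/L.
Regimen B: f = (1/2)^(24/35) ≈ 0.6217; Cmin,ss = (855/158)·f/(1−f) ≈ 8.893 mg/L.
Difference ≈ 1.139 − 8.893 ≈ -7.754 mg/L.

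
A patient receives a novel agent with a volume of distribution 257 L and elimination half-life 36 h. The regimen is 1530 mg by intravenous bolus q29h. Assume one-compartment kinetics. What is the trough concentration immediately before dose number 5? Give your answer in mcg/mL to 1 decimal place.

7.1 mcg/mL

f = (1/2)^(τ/t½) = (1/2)^(29/36) ≈ 0.5721.
C₀ = D/Vd = 1530/257 ≈ 5.953 mcg/mL.
Before the 5th dose, 4 doses have been given. Superposition: Cmin = C₀·(f + f² + … + f^4).
≈ 5.953 × (0.5721 + 0.3273 + 0.1872 + 0.1071) ≈ 5.953 × 1.1937 ≈ 7.106 mcg/mL.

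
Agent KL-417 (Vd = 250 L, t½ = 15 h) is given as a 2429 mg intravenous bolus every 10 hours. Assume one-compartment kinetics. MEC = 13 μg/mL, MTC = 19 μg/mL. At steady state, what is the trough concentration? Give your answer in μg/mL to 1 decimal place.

16.5 μg/mL

τ/t½ = 10/15 ≈ 0.66667, so fraction remaining f = (1/2)^(10/15) ≈ 0.6300.
At steady state, accumulation factor R = 1/(1 − e^(−kτ)) ≈ 2.7027.
Each bolus raises the concentration by D/Vd = 2429/250 ≈ 9.716 μg/mL.
Steady-state peak Cmax,ss = C₀·R ≈ 9.716 × 2.7027 ≈ 26.259 μg/mL.
Steady-state trough Cmin,ss = Cmax,ss·f ≈ 26.259 × 0.6300 ≈ 16.543 μg/mL.
Trough 16.5 μg/mL vs MEC 13 μg/mL: adequate.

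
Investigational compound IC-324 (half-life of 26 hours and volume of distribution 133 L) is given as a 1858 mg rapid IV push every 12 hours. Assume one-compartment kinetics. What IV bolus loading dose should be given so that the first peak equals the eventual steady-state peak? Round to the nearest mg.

f = (1/2)^(12/26) ≈ 0.726211; accumulation ratio R = 1/(1−f) ≈ 3.65245.
Loading dose to hit Cmax,ss on first dose: D_load = D_maint·R ≈ 1858 × 3.65245 ≈ 6786.25 mg.

6786 mg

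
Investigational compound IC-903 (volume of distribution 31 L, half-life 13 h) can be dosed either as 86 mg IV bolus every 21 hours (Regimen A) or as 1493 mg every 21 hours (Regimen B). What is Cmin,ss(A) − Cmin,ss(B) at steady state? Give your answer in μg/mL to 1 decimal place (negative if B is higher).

Regimen A: f = (1/2)^(21/13) ≈ 0.3264; Cmin,ss = (86/31)·f/(1−f) ≈ 1.344 μg/mL.
Regimen B: f = (1/2)^(21/13) ≈ 0.3264; Cmin,ss = (1493/31)·f/(1−f) ≈ 23.337 μg/mL.
Difference ≈ 1.344 − 23.337 ≈ -21.993 μg/mL.

-22.0 μg/mL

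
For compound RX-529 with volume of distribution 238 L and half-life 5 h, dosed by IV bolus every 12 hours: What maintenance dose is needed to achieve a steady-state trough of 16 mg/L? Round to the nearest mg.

τ/t½ = 12/5 ≈ 2.4, so f = (1/2)^(12/5) ≈ 0.189465.
Cmin,ss = (D/Vd)·f/(1−f), so D = Cmin,ss·Vd·(1−f)/f.
D = 16 × 238 × (1−f)/f ≈ 16 × 238 × 4.27802 ≈ 16290.70 mg.

16291 mg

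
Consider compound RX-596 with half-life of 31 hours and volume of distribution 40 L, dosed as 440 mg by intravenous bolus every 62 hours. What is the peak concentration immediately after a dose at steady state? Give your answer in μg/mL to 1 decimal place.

14.7 μg/mL

The dosing interval is 2 half-lives, so f = 2^(−2) = 0.25.
Accumulation ratio R = 1/(1 − f) = 1/0.75 = 4/3.
Single-dose peak C₀ = D/Vd = 440/40 = 11 μg/mL.
Steady-state peak Cmax,ss = C₀·R = 11 × 4/3 ≈ 14.667 μg/mL.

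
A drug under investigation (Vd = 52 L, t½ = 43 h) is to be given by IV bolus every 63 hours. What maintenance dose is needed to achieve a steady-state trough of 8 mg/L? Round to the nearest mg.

τ/t½ = 63/43 ≈ 1.4651, so f = (1/2)^(63/43) ≈ 0.362206.
Cmin,ss = (D/Vd)·f/(1−f), so D = Cmin,ss·Vd·(1−f)/f.
D = 8 × 52 × (1−f)/f ≈ 8 × 52 × 1.76086 ≈ 732.52 mg.

733 mg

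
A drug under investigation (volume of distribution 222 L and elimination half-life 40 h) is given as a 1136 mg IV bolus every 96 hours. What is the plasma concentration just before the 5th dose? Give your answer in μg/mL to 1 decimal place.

1.2 μg/mL

f = (1/2)^(τ/t½) = (1/2)^(96/40) ≈ 0.1895.
C₀ = D/Vd = 1136/222 ≈ 5.117 μg/mL.
Before the 5th dose, 4 doses have been given. Superposition: Cmin = C₀·(f + f² + … + f^4).
≈ 5.117 × (0.1895 + 0.0359 + 0.0068 + 0.0013) ≈ 5.117 × 0.2335 ≈ 1.195 μg/mL.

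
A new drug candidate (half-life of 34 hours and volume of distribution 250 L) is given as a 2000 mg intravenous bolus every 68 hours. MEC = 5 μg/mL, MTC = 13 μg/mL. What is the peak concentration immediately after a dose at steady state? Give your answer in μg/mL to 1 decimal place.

τ = 68 h = 2 half-lives, so f = (1/2)^2 = 0.25.
Accumulation ratio R = 1/(1 − f) = 1/0.75 = 4/3.
Single-dose peak C₀ = D/Vd = 2000/250 = 8 μg/mL.
Steady-state peak Cmax,ss = C₀·R = 8 × 4/3 ≈ 10.667 μg/mL.
Peak 10.7 μg/mL vs MTC 13 μg/mL: below toxic threshold.

10.7 μg/mL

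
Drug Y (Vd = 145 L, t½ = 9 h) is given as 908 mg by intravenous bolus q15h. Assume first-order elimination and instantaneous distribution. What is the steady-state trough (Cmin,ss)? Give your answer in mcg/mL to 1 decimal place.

2.9 mcg/mL

Over one 15-h interval, 15/9 ≈ 1.6667 half-lives elapse, leaving f ≈ 0.3150 of each dose.
Accumulation ratio R = 1/(1 − f) ≈ 1/0.6850 ≈ 1.4599.
Each bolus raises the concentration by D/Vd = 908/145 ≈ 6.262 mcg/mL.
Steady-state peak Cmax,ss = C₀·R ≈ 6.262 × 1.4599 ≈ 9.142 mcg/mL.
One interval later, Cmin,ss = Cmax,ss·e^(−kτ) ≈ 9.142 × 0.3150 ≈ 2.880 mcg/mL.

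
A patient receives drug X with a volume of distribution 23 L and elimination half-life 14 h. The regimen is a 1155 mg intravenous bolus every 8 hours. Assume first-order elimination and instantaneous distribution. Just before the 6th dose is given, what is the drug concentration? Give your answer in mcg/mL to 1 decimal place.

f = (1/2)^(τ/t½) = (1/2)^(8/14) ≈ 0.6730.
C₀ = D/Vd = 1155/23 ≈ 50.217 mcg/mL.
Before the 6th dose, 5 doses have been given. Superposition: Cmin = C₀·(f + f² + … + f^5).
≈ 50.217 × (0.6730 + 0.4529 + 0.3048 + 0.2051 + 0.1381) ≈ 50.217 × 1.7739 ≈ 89.080 mcg/mL.

89.1 mcg/mL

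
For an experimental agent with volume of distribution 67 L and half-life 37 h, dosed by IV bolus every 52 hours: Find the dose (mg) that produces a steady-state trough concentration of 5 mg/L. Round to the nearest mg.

τ/t½ = 52/37 ≈ 1.4054, so f = (1/2)^(52/37) ≈ 0.377512.
Cmin,ss = (D/Vd)·f/(1−f), so D = Cmin,ss·Vd·(1−f)/f.
D = 5 × 67 × (1−f)/f ≈ 5 × 67 × 1.64892 ≈ 552.39 mg.

552 mg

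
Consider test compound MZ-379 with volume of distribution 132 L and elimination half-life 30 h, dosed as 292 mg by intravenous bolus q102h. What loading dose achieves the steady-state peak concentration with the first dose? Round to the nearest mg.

f = (1/2)^(102/30) ≈ 0.094732; accumulation ratio R = 1/(1−f) ≈ 1.10465.
Loading dose to hit Cmax,ss on first dose: D_load = D_maint·R ≈ 292 × 1.10465 ≈ 322.56 mg.

323 mg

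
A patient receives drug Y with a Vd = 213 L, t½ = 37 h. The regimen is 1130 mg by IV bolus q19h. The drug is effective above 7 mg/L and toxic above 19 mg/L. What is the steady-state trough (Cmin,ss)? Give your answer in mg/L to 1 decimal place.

Over one 19-h interval, 19/37 ≈ 0.51351 half-lives elapse, leaving f ≈ 0.7005 of each dose.
Each bolus raises the concentration by D/Vd = 1130/213 ≈ 5.305 mg/L.
Steady-state trough Cmin,ss = C₀·f/(1−f) ≈ 5.305 × 0.7005/0.2995 ≈ 12.408 mg/L.
Trough 12.4 mg/L vs MEC 7 mg/L: adequate.

12.4 mg/L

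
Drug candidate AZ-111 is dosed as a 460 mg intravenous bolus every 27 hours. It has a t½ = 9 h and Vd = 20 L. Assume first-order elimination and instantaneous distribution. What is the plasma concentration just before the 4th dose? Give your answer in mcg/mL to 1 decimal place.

f = (1/2)^(τ/t½) = (1/2)^(27/9) ≈ 0.1250.
C₀ = D/Vd = 460/20 ≈ 23.000 mcg/mL.
Before the 4th dose, 3 doses have been given. Superposition: Cmin = C₀·(f + f² + … + f^3).
≈ 23.000 × (0.1250 + 0.0156 + 0.0020) ≈ 23.000 × 0.1426 ≈ 3.280 mcg/mL.

3.3 mcg/mL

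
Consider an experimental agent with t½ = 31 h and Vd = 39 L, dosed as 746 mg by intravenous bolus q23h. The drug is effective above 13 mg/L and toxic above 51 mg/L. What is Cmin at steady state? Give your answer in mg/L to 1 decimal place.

Over one 23-h interval, 23/31 ≈ 0.74194 half-lives elapse, leaving f ≈ 0.5979 of each dose.
At steady state, accumulation factor R = 1/(1 − e^(−kτ)) ≈ 2.4869.
Each bolus raises the concentration by D/Vd = 746/39 ≈ 19.128 mg/L.
Cmax,ss = C₀/(1 − f) ≈ 19.128/0.4021 ≈ 47.570 mg/L.
Steady-state trough Cmin,ss = Cmax,ss·f ≈ 47.570 × 0.5979 ≈ 28.442 mg/L.
Trough 28.4 mg/L vs MEC 13 mg/L: adequate.

28.4 mg/L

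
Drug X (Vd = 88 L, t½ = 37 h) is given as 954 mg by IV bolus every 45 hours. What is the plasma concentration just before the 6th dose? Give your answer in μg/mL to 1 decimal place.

8.1 μg/mL

f = (1/2)^(τ/t½) = (1/2)^(45/37) ≈ 0.4304.
C₀ = D/Vd = 954/88 ≈ 10.841 μg/mL.
Before the 6th dose, 5 doses have been given. Superposition: Cmin = C₀·(f + f² + … + f^5).
≈ 10.841 × (0.4304 + 0.1852 + 0.0797 + 0.0343 + 0.0148) ≈ 10.841 × 0.7444 ≈ 8.070 μg/mL.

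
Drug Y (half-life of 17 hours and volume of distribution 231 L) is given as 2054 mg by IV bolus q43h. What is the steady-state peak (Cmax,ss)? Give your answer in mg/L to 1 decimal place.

10.8 mg/L

Over one 43-h interval, 43/17 ≈ 2.5294 half-lives elapse, leaving f ≈ 0.1732 of each dose.
At steady state, accumulation factor R = 1/(1 − e^(−kτ)) ≈ 1.2095.
Single-dose peak C₀ = D/Vd = 2054/231 ≈ 8.892 mg/L.
Cmax,ss = C₀/(1 − f) ≈ 8.892/0.8268 ≈ 10.755 mg/L.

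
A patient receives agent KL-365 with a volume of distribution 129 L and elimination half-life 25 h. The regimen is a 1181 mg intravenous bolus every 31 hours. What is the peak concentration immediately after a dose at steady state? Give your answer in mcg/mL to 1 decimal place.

15.9 mcg/mL

k = ln2/t½ = ln2/25 ≈ 0.027726 h⁻¹; fraction remaining f = e^(−kτ) = e^(−0.027726×31) ≈ 0.4234.
Accumulation ratio R = 1/(1 − f) ≈ 1/0.5766 ≈ 1.7343.
Each bolus raises the concentration by D/Vd = 1181/129 ≈ 9.155 mcg/mL.
Steady-state peak Cmax,ss = C₀·R ≈ 9.155 × 1.7343 ≈ 15.878 mcg/mL.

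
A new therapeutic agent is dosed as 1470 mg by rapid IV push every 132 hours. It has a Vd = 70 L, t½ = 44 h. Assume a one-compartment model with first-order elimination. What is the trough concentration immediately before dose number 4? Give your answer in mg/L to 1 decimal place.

f = (1/2)^(τ/t½) = (1/2)^(132/44) ≈ 0.1250.
C₀ = D/Vd = 1470/70 ≈ 21.000 mg/L.
Before the 4th dose, 3 doses have been given. Superposition: Cmin = C₀·(f + f² + … + f^3).
≈ 21.000 × (0.1250 + 0.0156 + 0.0020) ≈ 21.000 × 0.1426 ≈ 2.995 mg/L.

3.0 mg/L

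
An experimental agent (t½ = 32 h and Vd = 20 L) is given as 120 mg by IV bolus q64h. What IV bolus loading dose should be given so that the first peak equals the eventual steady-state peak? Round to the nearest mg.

160 mg

f = (1/2)^(64/32) ≈ 0.250000; accumulation ratio R = 1/(1−f) ≈ 1.33333.
Loading dose to hit Cmax,ss on first dose: D_load = D_maint·R ≈ 120 × 1.33333 ≈ 160.00 mg.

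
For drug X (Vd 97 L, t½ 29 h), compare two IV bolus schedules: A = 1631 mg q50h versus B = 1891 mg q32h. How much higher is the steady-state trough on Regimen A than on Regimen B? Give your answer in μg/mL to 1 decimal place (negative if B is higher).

Regimen A: f = (1/2)^(50/29) ≈ 0.3027; Cmin,ss = (1631/97)·f/(1−f) ≈ 7.299 μg/mL.
Regimen B: f = (1/2)^(32/29) ≈ 0.4654; Cmin,ss = (1891/97)·f/(1−f) ≈ 16.971 μg/mL.
Difference ≈ 7.299 − 16.971 ≈ -9.672 μg/mL.

-9.7 μg/mL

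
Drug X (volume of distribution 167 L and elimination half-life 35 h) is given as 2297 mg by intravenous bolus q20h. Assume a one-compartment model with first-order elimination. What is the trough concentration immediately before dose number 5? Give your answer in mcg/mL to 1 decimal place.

f = (1/2)^(τ/t½) = (1/2)^(20/35) ≈ 0.6730.
C₀ = D/Vd = 2297/167 ≈ 13.754 mcg/mL.
Before the 5th dose, 4 doses have been given. Superposition: Cmin = C₀·(f + f² + … + f^4).
≈ 13.754 × (0.6730 + 0.4529 + 0.3048 + 0.2051) ≈ 13.754 × 1.6358 ≈ 22.499 mcg/mL.

22.5 mcg/mL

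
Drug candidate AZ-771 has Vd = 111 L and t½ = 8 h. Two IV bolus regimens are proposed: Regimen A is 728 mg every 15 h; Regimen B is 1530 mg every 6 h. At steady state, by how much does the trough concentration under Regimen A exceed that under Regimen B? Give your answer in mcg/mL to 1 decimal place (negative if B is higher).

Regimen A: f = (1/2)^(15/8) ≈ 0.2726; Cmin,ss = (728/111)·f/(1−f) ≈ 2.458 mcg/mL.
Regimen B: f = (1/2)^(6/8) ≈ 0.5946; Cmin,ss = (1530/111)·f/(1−f) ≈ 20.217 mcg/mL.
Difference ≈ 2.458 − 20.217 ≈ -17.759 mcg/mL.

-17.8 mcg/mL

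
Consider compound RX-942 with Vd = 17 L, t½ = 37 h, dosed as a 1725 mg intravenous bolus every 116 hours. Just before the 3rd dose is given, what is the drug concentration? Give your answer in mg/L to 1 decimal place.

12.9 mg/L

f = (1/2)^(τ/t½) = (1/2)^(116/37) ≈ 0.1138.
C₀ = D/Vd = 1725/17 ≈ 101.471 mg/L.
Before the 3rd dose, 2 doses have been given. Superposition: Cmin = C₀·(f + f²).
≈ 101.471 × (0.1138 + 0.0130) ≈ 101.471 × 0.1268 ≈ 12.867 mg/L.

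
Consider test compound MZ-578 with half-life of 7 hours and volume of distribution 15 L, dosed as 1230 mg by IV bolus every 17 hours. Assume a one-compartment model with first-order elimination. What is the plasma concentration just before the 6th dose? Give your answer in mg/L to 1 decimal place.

18.7 mg/L

f = (1/2)^(τ/t½) = (1/2)^(17/7) ≈ 0.1857.
C₀ = D/Vd = 1230/15 ≈ 82.000 mg/L.
Before the 6th dose, 5 doses have been given. Superposition: Cmin = C₀·(f + f² + … + f^5).
≈ 82.000 × (0.1857 + 0.0345 + 0.0064 + 0.0012 + 0.0002) ≈ 82.000 × 0.2280 ≈ 18.696 mg/L.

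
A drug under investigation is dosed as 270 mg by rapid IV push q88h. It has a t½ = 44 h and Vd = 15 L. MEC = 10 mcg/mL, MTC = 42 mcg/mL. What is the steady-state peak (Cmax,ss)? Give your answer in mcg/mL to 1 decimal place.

The dosing interval is 2 half-lives, so f = 2^(−2) = 0.25.
Accumulation ratio R = 1/(1 − f) = 1/0.75 = 4/3.
Single-dose peak C₀ = D/Vd = 270/15 = 18 mcg/mL.
Steady-state peak Cmax,ss = C₀·R = 18 × 4/3 ≈ 24.000 mcg/mL.
Peak 24.0 mcg/mL vs MTC 42 mcg/mL: below toxic threshold.

24.0 mcg/mL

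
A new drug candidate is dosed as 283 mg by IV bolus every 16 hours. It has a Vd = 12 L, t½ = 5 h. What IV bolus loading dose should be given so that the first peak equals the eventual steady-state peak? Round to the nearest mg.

f = (1/2)^(16/5) ≈ 0.108819; accumulation ratio R = 1/(1−f) ≈ 1.12211.
Loading dose to hit Cmax,ss on first dose: D_load = D_maint·R ≈ 283 × 1.12211 ≈ 317.56 mg.

318 mg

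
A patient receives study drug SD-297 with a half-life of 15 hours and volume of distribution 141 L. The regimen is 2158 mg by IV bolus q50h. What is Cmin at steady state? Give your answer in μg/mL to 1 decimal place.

1.7 μg/mL

Over one 50-h interval, 50/15 ≈ 3.3333 half-lives elapse, leaving f ≈ 0.0992 of each dose.
At steady state, accumulation factor R = 1/(1 − e^(−kτ)) ≈ 1.1101.
Each bolus raises the concentration by D/Vd = 2158/141 ≈ 15.305 μg/mL.
Steady-state peak Cmax,ss = C₀·R ≈ 15.305 × 1.1101 ≈ 16.990 μg/mL.
One interval later, Cmin,ss = Cmax,ss·e^(−kτ) ≈ 16.990 × 0.0992 ≈ 1.685 μg/mL.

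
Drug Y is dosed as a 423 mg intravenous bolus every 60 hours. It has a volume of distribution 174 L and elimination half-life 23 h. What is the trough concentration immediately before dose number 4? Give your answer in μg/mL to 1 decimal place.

f = (1/2)^(τ/t½) = (1/2)^(60/23) ≈ 0.1639.
C₀ = D/Vd = 423/174 ≈ 2.431 μg/mL.
Before the 4th dose, 3 doses have been given. Superposition: Cmin = C₀·(f + f² + … + f^3).
≈ 2.431 × (0.1639 + 0.0269 + 0.0044) ≈ 2.431 × 0.1952 ≈ 0.475 μg/mL.

0.5 μg/mL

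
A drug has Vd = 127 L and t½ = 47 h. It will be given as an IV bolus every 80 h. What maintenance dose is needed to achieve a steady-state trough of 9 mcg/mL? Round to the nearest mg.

τ/t½ = 80/47 ≈ 1.7021, so f = (1/2)^(80/47) ≈ 0.307333.
Cmin,ss = (D/Vd)·f/(1−f), so D = Cmin,ss·Vd·(1−f)/f.
D = 9 × 127 × (1−f)/f ≈ 9 × 127 × 2.25380 ≈ 2576.09 mg.

2576 mg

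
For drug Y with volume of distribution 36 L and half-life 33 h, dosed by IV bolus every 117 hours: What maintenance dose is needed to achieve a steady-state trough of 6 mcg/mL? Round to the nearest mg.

τ/t½ = 117/33 ≈ 3.5455, so f = (1/2)^(117/33) ≈ 0.085647.
Cmin,ss = (D/Vd)·f/(1−f), so D = Cmin,ss·Vd·(1−f)/f.
D = 6 × 36 × (1−f)/f ≈ 6 × 36 × 10.67583 ≈ 2305.98 mg.

2306 mg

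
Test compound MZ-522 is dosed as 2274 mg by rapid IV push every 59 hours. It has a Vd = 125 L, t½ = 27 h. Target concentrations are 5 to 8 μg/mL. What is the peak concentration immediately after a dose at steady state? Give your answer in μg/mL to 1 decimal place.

23.3 μg/mL

k = ln2/t½ = ln2/27 ≈ 0.025672 h⁻¹; fraction remaining f = e^(−kτ) = e^(−0.025672×59) ≈ 0.2199.
At steady state, accumulation factor R = 1/(1 − e^(−kτ)) ≈ 1.2819.
Each bolus raises the concentration by D/Vd = 2274/125 ≈ 18.192 μg/mL.
Cmax,ss = C₀/(1 − f) ≈ 18.192/0.7801 ≈ 23.320 μg/mL.
Peak 23.3 μg/mL vs MTC 8 μg/mL: exceeds toxic threshold.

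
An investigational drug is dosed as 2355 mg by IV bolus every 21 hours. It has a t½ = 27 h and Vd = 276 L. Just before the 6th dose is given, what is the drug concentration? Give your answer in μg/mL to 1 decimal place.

f = (1/2)^(τ/t½) = (1/2)^(21/27) ≈ 0.5833.
C₀ = D/Vd = 2355/276 ≈ 8.533 μg/mL.
Before the 6th dose, 5 doses have been given. Superposition: Cmin = C₀·(f + f² + … + f^5).
≈ 8.533 × (0.5833 + 0.3402 + 0.1985 + 0.1158 + 0.0675) ≈ 8.533 × 1.3053 ≈ 11.138 μg/mL.

11.1 μg/mL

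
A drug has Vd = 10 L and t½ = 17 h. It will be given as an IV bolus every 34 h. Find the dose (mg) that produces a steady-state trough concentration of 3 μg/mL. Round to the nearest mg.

τ/t½ = 34/17 ≈ 2, so f = (1/2)^(34/17) ≈ 0.250000.
Cmin,ss = (D/Vd)·f/(1−f), so D = Cmin,ss·Vd·(1−f)/f.
D = 3 × 10 × (1−f)/f ≈ 3 × 10 × 3.00000 ≈ 90.00 mg.

90 mg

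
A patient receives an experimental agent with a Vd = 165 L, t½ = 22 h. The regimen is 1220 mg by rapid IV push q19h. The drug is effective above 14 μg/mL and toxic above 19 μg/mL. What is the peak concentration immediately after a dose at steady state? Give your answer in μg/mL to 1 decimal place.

Over one 19-h interval, 19/22 ≈ 0.86364 half-lives elapse, leaving f ≈ 0.5496 of each dose.
Accumulation ratio R = 1/(1 − f) ≈ 1/0.4504 ≈ 2.2202.
Each bolus raises the concentration by D/Vd = 1220/165 ≈ 7.394 μg/mL.
Steady-state peak Cmax,ss = C₀·R ≈ 7.394 × 2.2202 ≈ 16.416 μg/mL.
Peak 16.4 μg/mL vs MTC 19 μg/mL: below toxic threshold.

16.4 μg/mL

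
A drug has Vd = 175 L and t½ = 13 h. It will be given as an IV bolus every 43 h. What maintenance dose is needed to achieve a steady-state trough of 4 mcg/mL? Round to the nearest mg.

τ/t½ = 43/13 ≈ 3.3077, so f = (1/2)^(43/13) ≈ 0.100992.
Cmin,ss = (D/Vd)·f/(1−f), so D = Cmin,ss·Vd·(1−f)/f.
D = 4 × 175 × (1−f)/f ≈ 4 × 175 × 8.90177 ≈ 6231.24 mg.

6231 mg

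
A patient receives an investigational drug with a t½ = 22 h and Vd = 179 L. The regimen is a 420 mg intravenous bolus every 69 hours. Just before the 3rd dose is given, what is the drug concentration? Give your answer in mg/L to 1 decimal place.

f = (1/2)^(τ/t½) = (1/2)^(69/22) ≈ 0.1137.
C₀ = D/Vd = 420/179 ≈ 2.346 mg/L.
Before the 3rd dose, 2 doses have been given. Superposition: Cmin = C₀·(f + f²).
≈ 2.346 × (0.1137 + 0.0129) ≈ 2.346 × 0.1266 ≈ 0.297 mg/L.

0.3 mg/L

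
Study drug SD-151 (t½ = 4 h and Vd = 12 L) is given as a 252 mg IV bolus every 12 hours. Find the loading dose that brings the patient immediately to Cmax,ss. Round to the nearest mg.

f = (1/2)^(12/4) ≈ 0.125000; accumulation ratio R = 1/(1−f) ≈ 1.14286.
Loading dose to hit Cmax,ss on first dose: D_load = D_maint·R ≈ 252 × 1.14286 ≈ 288.00 mg.

288 mg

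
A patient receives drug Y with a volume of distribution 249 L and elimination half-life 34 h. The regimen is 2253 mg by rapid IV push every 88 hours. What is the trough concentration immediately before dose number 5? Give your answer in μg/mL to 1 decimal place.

f = (1/2)^(τ/t½) = (1/2)^(88/34) ≈ 0.1663.
C₀ = D/Vd = 2253/249 ≈ 9.048 μg/mL.
Before the 5th dose, 4 doses have been given. Superposition: Cmin = C₀·(f + f² + … + f^4).
≈ 9.048 × (0.1663 + 0.0277 + 0.0046 + 0.0008) ≈ 9.048 × 0.1994 ≈ 1.804 μg/mL.

1.8 μg/mL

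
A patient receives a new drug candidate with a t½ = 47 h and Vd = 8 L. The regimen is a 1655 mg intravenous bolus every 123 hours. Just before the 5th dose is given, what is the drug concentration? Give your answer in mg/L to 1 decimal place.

f = (1/2)^(τ/t½) = (1/2)^(123/47) ≈ 0.1630.
C₀ = D/Vd = 1655/8 ≈ 206.875 mg/L.
Before the 5th dose, 4 doses have been given. Superposition: Cmin = C₀·(f + f² + … + f^4).
≈ 206.875 × (0.1630 + 0.0266 + 0.0043 + 0.0007) ≈ 206.875 × 0.1946 ≈ 40.258 mg/L.

40.3 mg/L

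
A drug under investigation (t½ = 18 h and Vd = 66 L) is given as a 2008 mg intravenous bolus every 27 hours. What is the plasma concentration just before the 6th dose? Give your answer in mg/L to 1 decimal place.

16.5 mg/L

f = (1/2)^(τ/t½) = (1/2)^(27/18) ≈ 0.3536.
C₀ = D/Vd = 2008/66 ≈ 30.424 mg/L.
Before the 6th dose, 5 doses have been given. Superposition: Cmin = C₀·(f + f² + … + f^5).
≈ 30.424 × (0.3536 + 0.1250 + 0.0442 + 0.0156 + 0.0055) ≈ 30.424 × 0.5439 ≈ 16.548 mg/L.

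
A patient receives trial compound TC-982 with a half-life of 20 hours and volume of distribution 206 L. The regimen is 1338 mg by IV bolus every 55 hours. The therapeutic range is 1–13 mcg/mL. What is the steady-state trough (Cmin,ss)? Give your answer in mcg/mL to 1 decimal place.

1.1 mcg/mL

k = ln2/t½ = ln2/20 ≈ 0.034657 h⁻¹; fraction remaining f = e^(−kτ) = e^(−0.034657×55) ≈ 0.1487.
Accumulation ratio R = 1/(1 − f) ≈ 1/0.8513 ≈ 1.1747.
Each bolus raises the concentration by D/Vd = 1338/206 ≈ 6.495 mcg/mL.
Steady-state peak Cmax,ss = C₀·R ≈ 6.495 × 1.1747 ≈ 7.630 mcg/mL.
One interval later, Cmin,ss = Cmax,ss·e^(−kτ) ≈ 7.630 × 0.1487 ≈ 1.135 mcg/mL.
Trough 1.1 mcg/mL vs MEC 1 mcg/mL: adequate.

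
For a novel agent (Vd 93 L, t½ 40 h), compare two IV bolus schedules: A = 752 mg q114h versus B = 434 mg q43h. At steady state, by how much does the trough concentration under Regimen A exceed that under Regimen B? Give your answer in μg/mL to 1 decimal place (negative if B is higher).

Regimen A: f = (1/2)^(114/40) ≈ 0.1387; Cmin,ss = (752/93)·f/(1−f) ≈ 1.302 μg/mL.
Regimen B: f = (1/2)^(43/40) ≈ 0.4747; Cmin,ss = (434/93)·f/(1−f) ≈ 4.217 μg/mL.
Difference ≈ 1.302 − 4.217 ≈ -2.915 μg/mL.

-2.9 μg/mL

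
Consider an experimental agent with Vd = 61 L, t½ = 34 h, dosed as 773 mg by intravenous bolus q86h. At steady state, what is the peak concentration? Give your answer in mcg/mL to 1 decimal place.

k = ln2/t½ = ln2/34 ≈ 0.020387 h⁻¹; fraction remaining f = e^(−kτ) = e^(−0.020387×86) ≈ 0.1732.
At steady state, accumulation factor R = 1/(1 − e^(−kτ)) ≈ 1.2095.
Each bolus raises the concentration by D/Vd = 773/61 ≈ 12.672 mcg/mL.
Cmax,ss = C₀/(1 − f) ≈ 12.672/0.8268 ≈ 15.327 mcg/mL.

15.3 mcg/mL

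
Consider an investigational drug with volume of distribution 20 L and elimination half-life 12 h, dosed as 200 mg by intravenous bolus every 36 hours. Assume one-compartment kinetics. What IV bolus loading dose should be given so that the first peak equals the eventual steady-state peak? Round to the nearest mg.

f = (1/2)^(36/12) ≈ 0.125000; accumulation ratio R = 1/(1−f) ≈ 1.14286.
Loading dose to hit Cmax,ss on first dose: D_load = D_maint·R ≈ 200 × 1.14286 ≈ 228.57 mg.

229 mg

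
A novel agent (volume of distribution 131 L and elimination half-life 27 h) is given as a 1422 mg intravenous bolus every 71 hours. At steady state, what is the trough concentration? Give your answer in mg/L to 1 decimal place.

2.1 mg/L

k = ln2/t½ = ln2/27 ≈ 0.025672 h⁻¹; fraction remaining f = e^(−kτ) = e^(−0.025672×71) ≈ 0.1616.
At steady state, accumulation factor R = 1/(1 − e^(−kτ)) ≈ 1.1927.
Each bolus raises the concentration by D/Vd = 1422/131 ≈ 10.855 mg/L.
Cmax,ss = C₀/(1 − f) ≈ 10.855/0.8384 ≈ 12.947 mg/L.
One interval later, Cmin,ss = Cmax,ss·e^(−kτ) ≈ 12.947 × 0.1616 ≈ 2.092 mg/L.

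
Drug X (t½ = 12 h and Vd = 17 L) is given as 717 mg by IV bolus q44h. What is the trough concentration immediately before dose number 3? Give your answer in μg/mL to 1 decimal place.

f = (1/2)^(τ/t½) = (1/2)^(44/12) ≈ 0.0787.
C₀ = D/Vd = 717/17 ≈ 42.176 μg/mL.
Before the 3rd dose, 2 doses have been given. Superposition: Cmin = C₀·(f + f²).
≈ 42.176 × (0.0787 + 0.0062) ≈ 42.176 × 0.0849 ≈ 3.581 μg/mL.

3.6 μg/mL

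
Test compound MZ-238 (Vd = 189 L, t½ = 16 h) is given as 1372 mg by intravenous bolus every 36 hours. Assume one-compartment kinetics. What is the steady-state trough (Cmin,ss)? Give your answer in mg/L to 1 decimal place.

1.9 mg/L

Over one 36-h interval, 36/16 ≈ 2.25 half-lives elapse, leaving f ≈ 0.2102 of each dose.
At steady state, accumulation factor R = 1/(1 − e^(−kτ)) ≈ 1.2661.
Single-dose peak C₀ = D/Vd = 1372/189 ≈ 7.259 mg/L.
Steady-state peak Cmax,ss = C₀·R ≈ 7.259 × 1.2661 ≈ 9.191 mg/L.
One interval later, Cmin,ss = Cmax,ss·e^(−kτ) ≈ 9.191 × 0.2102 ≈ 1.932 mg/L.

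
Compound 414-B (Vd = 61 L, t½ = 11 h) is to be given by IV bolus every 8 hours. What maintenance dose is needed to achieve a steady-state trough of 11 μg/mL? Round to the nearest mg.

440 mg

τ/t½ = 8/11 ≈ 0.72727, so f = (1/2)^(8/11) ≈ 0.604045.
Cmin,ss = (D/Vd)·f/(1−f), so D = Cmin,ss·Vd·(1−f)/f.
D = 11 × 61 × (1−f)/f ≈ 11 × 61 × 0.65551 ≈ 439.85 mg.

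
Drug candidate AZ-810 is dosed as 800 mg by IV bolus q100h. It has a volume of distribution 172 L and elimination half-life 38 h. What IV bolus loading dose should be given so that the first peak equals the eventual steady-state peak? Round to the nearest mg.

954 mg

f = (1/2)^(100/38) ≈ 0.161367; accumulation ratio R = 1/(1−f) ≈ 1.19242.
Loading dose to hit Cmax,ss on first dose: D_load = D_maint·R ≈ 800 × 1.19242 ≈ 953.94 mg.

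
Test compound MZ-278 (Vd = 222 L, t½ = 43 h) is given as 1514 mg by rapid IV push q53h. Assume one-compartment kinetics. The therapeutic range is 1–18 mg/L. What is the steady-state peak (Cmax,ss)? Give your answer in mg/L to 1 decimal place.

11.9 mg/L

k = ln2/t½ = ln2/43 ≈ 0.016120 h⁻¹; fraction remaining f = e^(−kτ) = e^(−0.016120×53) ≈ 0.4256.
At steady state, accumulation factor R = 1/(1 − e^(−kτ)) ≈ 1.7409.
Each bolus raises the concentration by D/Vd = 1514/222 ≈ 6.820 mg/L.
Steady-state peak Cmax,ss = C₀·R ≈ 6.820 × 1.7409 ≈ 11.873 mg/L.
Peak 11.9 mg/L vs MTC 18 mg/L: below toxic threshold.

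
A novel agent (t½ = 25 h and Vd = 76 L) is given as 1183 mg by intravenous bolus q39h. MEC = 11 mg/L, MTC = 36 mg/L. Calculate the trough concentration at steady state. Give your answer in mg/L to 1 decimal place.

8.0 mg/L

τ/t½ = 39/25 ≈ 1.56, so fraction remaining f = (1/2)^(39/25) ≈ 0.3392.
Each bolus raises the concentration by D/Vd = 1183/76 ≈ 15.566 mg/L.
Steady-state trough Cmin,ss = C₀·f/(1−f) ≈ 15.566 × 0.3392/0.6608 ≈ 7.990 mg/L.
Trough 8.0 mg/L vs MEC 11 mg/L: subtherapeutic.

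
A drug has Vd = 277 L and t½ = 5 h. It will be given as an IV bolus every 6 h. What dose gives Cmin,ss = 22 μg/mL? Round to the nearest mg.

7906 mg

τ/t½ = 6/5 ≈ 1.2, so f = (1/2)^(6/5) ≈ 0.435275.
Cmin,ss = (D/Vd)·f/(1−f), so D = Cmin,ss·Vd·(1−f)/f.
D = 22 × 277 × (1−f)/f ≈ 22 × 277 × 1.29740 ≈ 7906.36 mg.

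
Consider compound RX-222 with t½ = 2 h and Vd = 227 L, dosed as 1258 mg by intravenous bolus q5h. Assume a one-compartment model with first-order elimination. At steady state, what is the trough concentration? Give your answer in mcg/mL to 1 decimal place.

1.2 mcg/mL

τ/t½ = 5/2 ≈ 2.5, so fraction remaining f = (1/2)^(5/2) ≈ 0.1768.
Single-dose peak C₀ = D/Vd = 1258/227 ≈ 5.542 mcg/mL.
Steady-state trough Cmin,ss = C₀·f/(1−f) ≈ 5.542 × 0.1768/0.8232 ≈ 1.190 mcg/mL.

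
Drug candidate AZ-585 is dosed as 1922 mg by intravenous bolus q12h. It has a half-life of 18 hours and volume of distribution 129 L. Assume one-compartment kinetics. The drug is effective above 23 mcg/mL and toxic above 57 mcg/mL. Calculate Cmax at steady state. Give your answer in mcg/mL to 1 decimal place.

40.3 mcg/mL

Over one 12-h interval, 12/18 ≈ 0.66667 half-lives elapse, leaving f ≈ 0.6300 of each dose.
At steady state, accumulation factor R = 1/(1 − e^(−kτ)) ≈ 2.7027.
Each bolus raises the concentration by D/Vd = 1922/129 ≈ 14.899 mcg/mL.
Steady-state peak Cmax,ss = C₀·R ≈ 14.899 × 2.7027 ≈ 40.268 mcg/mL.
Peak 40.3 mcg/mL vs MTC 57 mcg/mL: below toxic threshold.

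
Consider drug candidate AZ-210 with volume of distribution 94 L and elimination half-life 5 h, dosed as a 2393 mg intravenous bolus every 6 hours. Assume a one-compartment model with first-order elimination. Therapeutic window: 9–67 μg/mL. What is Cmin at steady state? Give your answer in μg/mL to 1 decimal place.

Over one 6-h interval, 6/5 ≈ 1.2 half-lives elapse, leaving f ≈ 0.4353 of each dose.
Single-dose peak C₀ = D/Vd = 2393/94 ≈ 25.457 μg/mL.
Steady-state trough Cmin,ss = C₀·f/(1−f) ≈ 25.457 × 0.4353/0.5647 ≈ 19.624 μg/mL.
Trough 19.6 μg/mL vs MEC 9 μg/mL: adequate.

19.6 μg/mL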